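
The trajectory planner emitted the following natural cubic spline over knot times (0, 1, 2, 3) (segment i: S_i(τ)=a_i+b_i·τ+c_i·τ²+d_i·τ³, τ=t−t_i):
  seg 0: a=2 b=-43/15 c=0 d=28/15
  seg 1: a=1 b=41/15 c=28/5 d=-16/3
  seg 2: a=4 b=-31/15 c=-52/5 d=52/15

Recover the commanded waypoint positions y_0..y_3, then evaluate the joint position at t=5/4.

y_0=2 y_1=1 y_2=4 y_3=-5
S(5/4) = 39/20

y_0 = S_0(0) = a_0 = 2
y_1 = S_1(0) = a_1 = 1
y_2 = S_2(0) = a_2 = 4
y_3 = S_2(1) = -5
t_q=5/4 is in segment 1 (τ=1/4); S_1(τ)=39/20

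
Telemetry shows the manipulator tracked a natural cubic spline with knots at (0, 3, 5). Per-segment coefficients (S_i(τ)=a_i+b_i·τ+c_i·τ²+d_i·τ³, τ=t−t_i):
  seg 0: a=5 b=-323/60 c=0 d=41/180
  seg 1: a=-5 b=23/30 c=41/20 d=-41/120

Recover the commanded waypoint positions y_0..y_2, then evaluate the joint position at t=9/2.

y_0 = S_0(0) = a_0 = 5
y_1 = S_1(0) = a_1 = -5
y_2 = S_1(2) = 2
t_q=9/2 is in segment 1 (τ=3/2); S_1(τ)=-25/64

y_0=5 y_1=-5 y_2=2
S(9/2) = -25/64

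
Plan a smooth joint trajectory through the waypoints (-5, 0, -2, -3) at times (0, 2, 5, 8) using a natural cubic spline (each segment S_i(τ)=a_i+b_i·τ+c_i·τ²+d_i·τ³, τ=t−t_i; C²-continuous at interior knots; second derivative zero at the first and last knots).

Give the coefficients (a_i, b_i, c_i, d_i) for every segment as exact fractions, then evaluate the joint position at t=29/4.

Δ: Δ0=5/2, Δ1=-2/3, Δ2=-1/3
row 1: diag=10, rhs=-19; c'=3/10, d'=-19/10
row 2: denom=12−3·3/10=111/10; d'=(2−3·-19/10)/(111/10)=77/111
back: M2=77/111
back: M1=-19/10−3/10·77/111=-78/37
M: M0=0, M1=-78/37, M2=77/111, M3=0
seg 0: a=-5, c=M0/2=0, d=(M1−M0)/(6·2)=-13/74, b=Δ0−h0·(2M0+M1)/6=237/74
seg 1: a=0, c=M1/2=-39/37, d=(M2−M1)/(6·3)=311/1998, b=Δ1−h1·(2M1+M2)/6=81/74
seg 2: a=-2, c=M2/2=77/222, d=(M3−M2)/(6·3)=-77/1998, b=Δ2−h2·(2M2+M3)/6=-38/37
t_q=29/4 → seg 2, τ=9/4; S=-2+-38/37·τ+77/222·τ²+-77/1998·τ³=-14179/4736

  seg 0: a=-5 b=237/74 c=0 d=-13/74
  seg 1: a=0 b=81/74 c=-39/37 d=311/1998
  seg 2: a=-2 b=-38/37 c=77/222 d=-77/1998
S(29/4) = -14179/4736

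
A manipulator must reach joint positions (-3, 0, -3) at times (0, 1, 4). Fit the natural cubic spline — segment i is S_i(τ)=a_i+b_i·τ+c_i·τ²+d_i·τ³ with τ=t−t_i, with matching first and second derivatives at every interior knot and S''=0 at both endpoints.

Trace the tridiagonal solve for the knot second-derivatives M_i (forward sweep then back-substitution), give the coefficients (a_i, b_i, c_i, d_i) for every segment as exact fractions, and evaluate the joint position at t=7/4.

Δ: Δ0=3, Δ1=-1
row 1: diag=8, rhs=-24; c'=3/8, d'=-3
back: M1=-3
M: M0=0, M1=-3, M2=0
seg 0: a=-3, c=M0/2=0, d=(M1−M0)/(6·1)=-1/2, b=Δ0−h0·(2M0+M1)/6=7/2
seg 1: a=0, c=M1/2=-3/2, d=(M2−M1)/(6·3)=1/6, b=Δ1−h1·(2M1+M2)/6=2
t_q=7/4 → seg 1, τ=3/4; S=0+2·τ+-3/2·τ²+1/6·τ³=93/128

  seg 0: a=-3 b=7/2 c=0 d=-1/2
  seg 1: a=0 b=2 c=-3/2 d=1/6
S(7/4) = 93/128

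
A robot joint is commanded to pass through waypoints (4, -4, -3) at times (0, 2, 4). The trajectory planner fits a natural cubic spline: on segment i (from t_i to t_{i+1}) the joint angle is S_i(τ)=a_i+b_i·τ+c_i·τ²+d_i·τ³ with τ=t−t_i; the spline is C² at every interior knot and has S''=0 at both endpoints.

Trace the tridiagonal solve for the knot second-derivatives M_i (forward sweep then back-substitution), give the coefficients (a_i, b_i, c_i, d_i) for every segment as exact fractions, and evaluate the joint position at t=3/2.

Δ: Δ0=-4, Δ1=1/2
row 1: diag=8, rhs=27; c'=1/4, d'=27/8
back: M1=27/8
M: M0=0, M1=27/8, M2=0
seg 0: a=4, c=M0/2=0, d=(M1−M0)/(6·2)=9/32, b=Δ0−h0·(2M0+M1)/6=-41/8
seg 1: a=-4, c=M1/2=27/16, d=(M2−M1)/(6·2)=-9/32, b=Δ1−h1·(2M1+M2)/6=-7/4
t_q=3/2 → seg 0, τ=3/2; S=4+-41/8·τ+0·τ²+9/32·τ³=-701/256

  seg 0: a=4 b=-41/8 c=0 d=9/32
  seg 1: a=-4 b=-7/4 c=27/16 d=-9/32
S(3/2) = -701/256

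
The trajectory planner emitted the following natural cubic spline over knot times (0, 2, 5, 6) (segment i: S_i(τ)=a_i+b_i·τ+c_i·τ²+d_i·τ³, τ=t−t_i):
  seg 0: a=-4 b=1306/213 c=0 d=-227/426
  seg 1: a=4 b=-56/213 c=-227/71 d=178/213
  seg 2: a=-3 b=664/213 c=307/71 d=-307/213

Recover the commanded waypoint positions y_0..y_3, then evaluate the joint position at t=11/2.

y_0 = S_0(0) = a_0 = -4
y_1 = S_1(0) = a_1 = 4
y_2 = S_2(0) = a_2 = -3
y_3 = S_2(1) = 3
t_q=11/2 is in segment 2 (τ=1/2); S_2(τ)=-307/568

y_0=-4 y_1=4 y_2=-3 y_3=3
S(11/2) = -307/568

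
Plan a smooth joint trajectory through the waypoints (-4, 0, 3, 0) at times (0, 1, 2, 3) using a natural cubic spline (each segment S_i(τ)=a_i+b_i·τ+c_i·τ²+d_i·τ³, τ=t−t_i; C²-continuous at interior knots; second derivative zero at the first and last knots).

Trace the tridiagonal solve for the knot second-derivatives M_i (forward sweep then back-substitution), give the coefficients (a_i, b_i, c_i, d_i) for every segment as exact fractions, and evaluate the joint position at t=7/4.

Δ: Δ0=4, Δ1=3, Δ2=-3
row 1: diag=4, rhs=-6; c'=1/4, d'=-3/2
row 2: denom=4−1·1/4=15/4; d'=(-36−1·-3/2)/(15/4)=-46/5
back: M2=-46/5
back: M1=-3/2−1/4·-46/5=4/5
M: M0=0, M1=4/5, M2=-46/5, M3=0
seg 0: a=-4, c=M0/2=0, d=(M1−M0)/(6·1)=2/15, b=Δ0−h0·(2M0+M1)/6=58/15
seg 1: a=0, c=M1/2=2/5, d=(M2−M1)/(6·1)=-5/3, b=Δ1−h1·(2M1+M2)/6=64/15
seg 2: a=3, c=M2/2=-23/5, d=(M3−M2)/(6·1)=23/15, b=Δ2−h2·(2M2+M3)/6=1/15
t_q=7/4 → seg 1, τ=3/4; S=0+64/15·τ+2/5·τ²+-5/3·τ³=871/320

  seg 0: a=-4 b=58/15 c=0 d=2/15
  seg 1: a=0 b=64/15 c=2/5 d=-5/3
  seg 2: a=3 b=1/15 c=-23/5 d=23/15
S(7/4) = 871/320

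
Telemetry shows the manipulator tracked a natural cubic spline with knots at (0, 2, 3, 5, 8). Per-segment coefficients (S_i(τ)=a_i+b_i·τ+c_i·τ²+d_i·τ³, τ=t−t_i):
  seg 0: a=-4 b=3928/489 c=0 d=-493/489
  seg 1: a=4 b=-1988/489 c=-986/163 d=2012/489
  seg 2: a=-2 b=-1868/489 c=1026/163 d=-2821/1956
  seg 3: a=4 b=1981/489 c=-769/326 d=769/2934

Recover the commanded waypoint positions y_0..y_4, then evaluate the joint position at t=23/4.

y_0=-4 y_1=4 y_2=-2 y_3=4 y_4=2
S(23/4) = 121471/20864

y_0 = S_0(0) = a_0 = -4
y_1 = S_1(0) = a_1 = 4
y_2 = S_2(0) = a_2 = -2
y_3 = S_3(0) = a_3 = 4
y_4 = S_3(3) = 2
t_q=23/4 is in segment 3 (τ=3/4); S_3(τ)=121471/20864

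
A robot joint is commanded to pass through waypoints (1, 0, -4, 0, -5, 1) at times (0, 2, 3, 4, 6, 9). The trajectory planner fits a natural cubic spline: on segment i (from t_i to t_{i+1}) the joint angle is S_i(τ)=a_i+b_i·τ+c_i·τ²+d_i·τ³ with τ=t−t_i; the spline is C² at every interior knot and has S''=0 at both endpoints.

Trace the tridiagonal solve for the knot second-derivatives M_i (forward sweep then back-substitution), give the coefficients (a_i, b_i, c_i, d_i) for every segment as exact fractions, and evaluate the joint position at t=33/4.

Δ: Δ0=-1/2, Δ1=-4, Δ2=4, Δ3=-5/2, Δ4=2
row 1: diag=6, rhs=-21; c'=1/6, d'=-7/2
row 2: denom=4−1·1/6=23/6; d'=(48−1·-7/2)/(23/6)=309/23
row 3: denom=6−1·6/23=132/23; d'=(-39−1·309/23)/(132/23)=-201/22
row 4: denom=10−2·23/66=307/33; d'=(27−2·-201/22)/(307/33)=1494/307
back: M4=1494/307
back: M3=-201/22−23/66·1494/307=-6651/614
back: M2=309/23−6/23·-6651/614=4992/307
back: M1=-7/2−1/6·4992/307=-3813/614
M: M0=0, M1=-3813/614, M2=4992/307, M3=-6651/614, M4=1494/307, M5=0
seg 0: a=1, c=M0/2=0, d=(M1−M0)/(6·2)=-1271/2456, b=Δ0−h0·(2M0+M1)/6=482/307
seg 1: a=0, c=M1/2=-3813/1228, d=(M2−M1)/(6·1)=4599/1228, b=Δ1−h1·(2M1+M2)/6=-2849/614
seg 2: a=-4, c=M2/2=2496/307, d=(M3−M2)/(6·1)=-5545/1228, b=Δ2−h2·(2M2+M3)/6=473/1228
seg 3: a=0, c=M3/2=-6651/1228, d=(M4−M3)/(6·2)=3213/2456, b=Δ3−h3·(2M3+M4)/6=1903/614
seg 4: a=-5, c=M4/2=747/307, d=(M5−M4)/(6·3)=-83/307, b=Δ4−h4·(2M4+M5)/6=-880/307
t_q=33/4 → seg 4, τ=9/4; S=-5+-880/307·τ+747/307·τ²+-83/307·τ³=-43439/19648

  seg 0: a=1 b=482/307 c=0 d=-1271/2456
  seg 1: a=0 b=-2849/614 c=-3813/1228 d=4599/1228
  seg 2: a=-4 b=473/1228 c=2496/307 d=-5545/1228
  seg 3: a=0 b=1903/614 c=-6651/1228 d=3213/2456
  seg 4: a=-5 b=-880/307 c=747/307 d=-83/307
S(33/4) = -43439/19648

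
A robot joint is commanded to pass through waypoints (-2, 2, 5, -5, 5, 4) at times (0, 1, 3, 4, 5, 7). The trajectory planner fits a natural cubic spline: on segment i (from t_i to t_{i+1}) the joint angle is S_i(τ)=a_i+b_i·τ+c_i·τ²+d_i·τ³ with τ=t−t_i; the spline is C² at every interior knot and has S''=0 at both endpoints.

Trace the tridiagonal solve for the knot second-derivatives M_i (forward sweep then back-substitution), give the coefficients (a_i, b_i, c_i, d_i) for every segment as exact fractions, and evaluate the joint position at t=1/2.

  seg 0: a=-2 b=117/35 c=0 d=23/35
  seg 1: a=2 b=186/35 c=69/35 d=-543/280
  seg 2: a=5 b=-141/14 c=-1353/140 d=1363/140
  seg 3: a=-5 b=-27/140 c=684/35 d=-187/20
  seg 4: a=5 b=759/70 c=-1191/140 d=397/280
S(1/2) = -69/280

Δ: Δ0=4, Δ1=3/2, Δ2=-10, Δ3=10, Δ4=-1/2
row 1: diag=6, rhs=-15; c'=1/3, d'=-5/2
row 2: denom=6−2·1/3=16/3; d'=(-69−2·-5/2)/(16/3)=-12
row 3: denom=4−1·3/16=61/16; d'=(120−1·-12)/(61/16)=2112/61
row 4: denom=6−1·16/61=350/61; d'=(-63−1·2112/61)/(350/61)=-1191/70
back: M4=-1191/70
back: M3=2112/61−16/61·-1191/70=1368/35
back: M2=-12−3/16·1368/35=-1353/70
back: M1=-5/2−1/3·-1353/70=138/35
M: M0=0, M1=138/35, M2=-1353/70, M3=1368/35, M4=-1191/70, M5=0
seg 0: a=-2, c=M0/2=0, d=(M1−M0)/(6·1)=23/35, b=Δ0−h0·(2M0+M1)/6=117/35
seg 1: a=2, c=M1/2=69/35, d=(M2−M1)/(6·2)=-543/280, b=Δ1−h1·(2M1+M2)/6=186/35
seg 2: a=5, c=M2/2=-1353/140, d=(M3−M2)/(6·1)=1363/140, b=Δ2−h2·(2M2+M3)/6=-141/14
seg 3: a=-5, c=M3/2=684/35, d=(M4−M3)/(6·1)=-187/20, b=Δ3−h3·(2M3+M4)/6=-27/140
seg 4: a=5, c=M4/2=-1191/140, d=(M5−M4)/(6·2)=397/280, b=Δ4−h4·(2M4+M5)/6=759/70
t_q=1/2 → seg 0, τ=1/2; S=-2+117/35·τ+0·τ²+23/35·τ³=-69/280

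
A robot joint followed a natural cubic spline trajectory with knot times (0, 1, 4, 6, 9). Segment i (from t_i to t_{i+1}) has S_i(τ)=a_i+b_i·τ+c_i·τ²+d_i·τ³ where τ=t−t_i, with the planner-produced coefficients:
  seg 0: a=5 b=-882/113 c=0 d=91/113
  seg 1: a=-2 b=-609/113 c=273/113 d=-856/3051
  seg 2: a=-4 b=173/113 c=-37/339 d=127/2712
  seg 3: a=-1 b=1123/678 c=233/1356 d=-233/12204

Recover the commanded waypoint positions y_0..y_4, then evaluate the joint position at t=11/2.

y_0=5 y_1=-2 y_2=-4 y_3=-1 y_4=5
S(11/2) = -12953/7232

y_0 = S_0(0) = a_0 = 5
y_1 = S_1(0) = a_1 = -2
y_2 = S_2(0) = a_2 = -4
y_3 = S_3(0) = a_3 = -1
y_4 = S_3(3) = 5
t_q=11/2 is in segment 2 (τ=3/2); S_2(τ)=-12953/7232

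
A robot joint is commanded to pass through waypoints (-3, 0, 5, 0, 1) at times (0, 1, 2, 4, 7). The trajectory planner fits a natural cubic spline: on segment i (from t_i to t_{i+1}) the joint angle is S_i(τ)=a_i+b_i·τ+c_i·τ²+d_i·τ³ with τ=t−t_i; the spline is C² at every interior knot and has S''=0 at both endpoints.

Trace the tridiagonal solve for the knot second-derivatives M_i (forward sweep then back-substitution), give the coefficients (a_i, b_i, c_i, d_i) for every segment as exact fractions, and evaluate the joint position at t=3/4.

  seg 0: a=-3 b=674/321 c=0 d=289/321
  seg 1: a=0 b=1541/321 c=289/107 d=-803/321
  seg 2: a=5 b=866/321 c=-514/107 d=2831/2568
  seg 3: a=0 b=-2111/642 c=775/428 d=-775/3852
S(3/4) = -7159/6848

Δ: Δ0=3, Δ1=5, Δ2=-5/2, Δ3=1/3
row 1: diag=4, rhs=12; c'=1/4, d'=3
row 2: denom=6−1·1/4=23/4; d'=(-45−1·3)/(23/4)=-192/23
row 3: denom=10−2·8/23=214/23; d'=(17−2·-192/23)/(214/23)=775/214
back: M3=775/214
back: M2=-192/23−8/23·775/214=-1028/107
back: M1=3−1/4·-1028/107=578/107
M: M0=0, M1=578/107, M2=-1028/107, M3=775/214, M4=0
seg 0: a=-3, c=M0/2=0, d=(M1−M0)/(6·1)=289/321, b=Δ0−h0·(2M0+M1)/6=674/321
seg 1: a=0, c=M1/2=289/107, d=(M2−M1)/(6·1)=-803/321, b=Δ1−h1·(2M1+M2)/6=1541/321
seg 2: a=5, c=M2/2=-514/107, d=(M3−M2)/(6·2)=2831/2568, b=Δ2−h2·(2M2+M3)/6=866/321
seg 3: a=0, c=M3/2=775/428, d=(M4−M3)/(6·3)=-775/3852, b=Δ3−h3·(2M3+M4)/6=-2111/642
t_q=3/4 → seg 0, τ=3/4; S=-3+674/321·τ+0·τ²+289/321·τ³=-7159/6848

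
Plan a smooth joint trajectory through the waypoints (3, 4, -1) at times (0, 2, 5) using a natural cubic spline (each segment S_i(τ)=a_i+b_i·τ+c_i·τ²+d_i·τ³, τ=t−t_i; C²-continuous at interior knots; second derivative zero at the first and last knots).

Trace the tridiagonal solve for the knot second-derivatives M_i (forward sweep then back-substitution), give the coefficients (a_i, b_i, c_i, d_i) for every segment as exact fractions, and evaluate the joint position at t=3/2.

Δ: Δ0=1/2, Δ1=-5/3
row 1: diag=10, rhs=-13; c'=3/10, d'=-13/10
back: M1=-13/10
M: M0=0, M1=-13/10, M2=0
seg 0: a=3, c=M0/2=0, d=(M1−M0)/(6·2)=-13/120, b=Δ0−h0·(2M0+M1)/6=14/15
seg 1: a=4, c=M1/2=-13/20, d=(M2−M1)/(6·3)=13/180, b=Δ1−h1·(2M1+M2)/6=-11/30
t_q=3/2 → seg 0, τ=3/2; S=3+14/15·τ+0·τ²+-13/120·τ³=1291/320

  seg 0: a=3 b=14/15 c=0 d=-13/120
  seg 1: a=4 b=-11/30 c=-13/20 d=13/180
S(3/2) = 1291/320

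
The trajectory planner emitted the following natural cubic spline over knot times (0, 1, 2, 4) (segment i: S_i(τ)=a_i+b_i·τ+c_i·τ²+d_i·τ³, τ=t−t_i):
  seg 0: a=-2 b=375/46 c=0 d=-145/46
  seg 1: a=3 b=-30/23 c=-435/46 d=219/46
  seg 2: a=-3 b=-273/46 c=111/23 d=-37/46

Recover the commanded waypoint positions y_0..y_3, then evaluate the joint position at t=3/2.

y_0=-2 y_1=3 y_2=-3 y_3=-2
S(3/2) = 213/368

y_0 = S_0(0) = a_0 = -2
y_1 = S_1(0) = a_1 = 3
y_2 = S_2(0) = a_2 = -3
y_3 = S_2(2) = -2
t_q=3/2 is in segment 1 (τ=1/2); S_1(τ)=213/368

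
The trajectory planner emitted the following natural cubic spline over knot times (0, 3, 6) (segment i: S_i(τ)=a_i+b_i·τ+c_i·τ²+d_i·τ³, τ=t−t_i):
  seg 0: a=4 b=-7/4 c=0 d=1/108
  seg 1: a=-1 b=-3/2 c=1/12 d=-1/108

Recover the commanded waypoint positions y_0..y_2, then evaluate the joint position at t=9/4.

y_0=4 y_1=-1 y_2=-5
S(9/4) = 43/256

y_0 = S_0(0) = a_0 = 4
y_1 = S_1(0) = a_1 = -1
y_2 = S_1(3) = -5
t_q=9/4 is in segment 0 (τ=9/4); S_0(τ)=43/256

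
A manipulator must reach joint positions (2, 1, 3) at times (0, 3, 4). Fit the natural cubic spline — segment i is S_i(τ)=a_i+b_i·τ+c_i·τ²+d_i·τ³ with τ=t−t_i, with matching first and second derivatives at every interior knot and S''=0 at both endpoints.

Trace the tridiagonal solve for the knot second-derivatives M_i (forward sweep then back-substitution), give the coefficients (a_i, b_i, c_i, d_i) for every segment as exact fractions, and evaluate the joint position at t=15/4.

Δ: Δ0=-1/3, Δ1=2
row 1: diag=8, rhs=14; c'=1/8, d'=7/4
back: M1=7/4
M: M0=0, M1=7/4, M2=0
seg 0: a=2, c=M0/2=0, d=(M1−M0)/(6·3)=7/72, b=Δ0−h0·(2M0+M1)/6=-29/24
seg 1: a=1, c=M1/2=7/8, d=(M2−M1)/(6·1)=-7/24, b=Δ1−h1·(2M1+M2)/6=17/12
t_q=15/4 → seg 1, τ=3/4; S=1+17/12·τ+7/8·τ²+-7/24·τ³=1245/512

  seg 0: a=2 b=-29/24 c=0 d=7/72
  seg 1: a=1 b=17/12 c=7/8 d=-7/24
S(15/4) = 1245/512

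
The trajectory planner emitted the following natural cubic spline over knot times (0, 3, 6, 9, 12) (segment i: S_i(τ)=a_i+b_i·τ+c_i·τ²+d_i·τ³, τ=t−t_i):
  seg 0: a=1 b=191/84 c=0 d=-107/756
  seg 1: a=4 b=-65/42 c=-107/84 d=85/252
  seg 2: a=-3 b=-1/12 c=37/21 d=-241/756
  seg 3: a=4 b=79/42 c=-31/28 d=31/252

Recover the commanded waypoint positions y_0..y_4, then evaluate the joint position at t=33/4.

y_0 = S_0(0) = a_0 = 1
y_1 = S_1(0) = a_1 = 4
y_2 = S_2(0) = a_2 = -3
y_3 = S_3(0) = a_3 = 4
y_4 = S_3(3) = 3
t_q=33/4 is in segment 2 (τ=9/4); S_2(τ)=3765/1792

y_0=1 y_1=4 y_2=-3 y_3=4 y_4=3
S(33/4) = 3765/1792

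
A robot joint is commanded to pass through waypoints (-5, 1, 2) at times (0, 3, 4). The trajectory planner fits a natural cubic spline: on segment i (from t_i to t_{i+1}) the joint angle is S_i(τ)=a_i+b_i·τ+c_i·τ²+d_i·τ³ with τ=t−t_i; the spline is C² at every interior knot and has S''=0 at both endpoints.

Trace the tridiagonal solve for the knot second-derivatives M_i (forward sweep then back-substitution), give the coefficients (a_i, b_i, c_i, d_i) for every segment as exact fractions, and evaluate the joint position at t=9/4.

  seg 0: a=-5 b=19/8 c=0 d=-1/24
  seg 1: a=1 b=5/4 c=-3/8 d=1/8
S(9/4) = -67/512

Δ: Δ0=2, Δ1=1
row 1: diag=8, rhs=-6; c'=1/8, d'=-3/4
back: M1=-3/4
M: M0=0, M1=-3/4, M2=0
seg 0: a=-5, c=M0/2=0, d=(M1−M0)/(6·3)=-1/24, b=Δ0−h0·(2M0+M1)/6=19/8
seg 1: a=1, c=M1/2=-3/8, d=(M2−M1)/(6·1)=1/8, b=Δ1−h1·(2M1+M2)/6=5/4
t_q=9/4 → seg 0, τ=9/4; S=-5+19/8·τ+0·τ²+-1/24·τ³=-67/512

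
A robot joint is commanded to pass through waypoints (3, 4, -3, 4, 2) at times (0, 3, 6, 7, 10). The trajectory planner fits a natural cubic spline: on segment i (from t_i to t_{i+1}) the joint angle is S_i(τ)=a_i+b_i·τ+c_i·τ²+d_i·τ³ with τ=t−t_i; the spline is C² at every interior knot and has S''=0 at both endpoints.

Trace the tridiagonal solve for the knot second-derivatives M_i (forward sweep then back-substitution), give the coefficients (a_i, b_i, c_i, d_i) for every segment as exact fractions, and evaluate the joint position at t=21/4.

  seg 0: a=3 b=491/228 c=0 d=-415/2052
  seg 1: a=4 b=-377/114 c=-415/228 d=163/228
  seg 2: a=-3 b=1157/228 c=263/57 d=-613/228
  seg 3: a=4 b=237/38 c=-787/228 d=787/2052
S(21/4) = -21947/4864

Δ: Δ0=1/3, Δ1=-7/3, Δ2=7, Δ3=-2/3
row 1: diag=12, rhs=-16; c'=1/4, d'=-4/3
row 2: denom=8−3·1/4=29/4; d'=(56−3·-4/3)/(29/4)=240/29
row 3: denom=8−1·4/29=228/29; d'=(-46−1·240/29)/(228/29)=-787/114
back: M3=-787/114
back: M2=240/29−4/29·-787/114=526/57
back: M1=-4/3−1/4·526/57=-415/114
M: M0=0, M1=-415/114, M2=526/57, M3=-787/114, M4=0
seg 0: a=3, c=M0/2=0, d=(M1−M0)/(6·3)=-415/2052, b=Δ0−h0·(2M0+M1)/6=491/228
seg 1: a=4, c=M1/2=-415/228, d=(M2−M1)/(6·3)=163/228, b=Δ1−h1·(2M1+M2)/6=-377/114
seg 2: a=-3, c=M2/2=263/57, d=(M3−M2)/(6·1)=-613/228, b=Δ2−h2·(2M2+M3)/6=1157/228
seg 3: a=4, c=M3/2=-787/228, d=(M4−M3)/(6·3)=787/2052, b=Δ3−h3·(2M3+M4)/6=237/38
t_q=21/4 → seg 1, τ=9/4; S=4+-377/114·τ+-415/228·τ²+163/228·τ³=-21947/4864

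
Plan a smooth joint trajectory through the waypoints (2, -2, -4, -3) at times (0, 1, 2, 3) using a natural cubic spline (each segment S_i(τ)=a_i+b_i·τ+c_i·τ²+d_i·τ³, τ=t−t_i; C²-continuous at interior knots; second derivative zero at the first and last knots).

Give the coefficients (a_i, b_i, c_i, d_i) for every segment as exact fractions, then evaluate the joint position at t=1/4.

  seg 0: a=2 b=-13/3 c=0 d=1/3
  seg 1: a=-2 b=-10/3 c=1 d=1/3
  seg 2: a=-4 b=-1/3 c=2 d=-2/3
S(1/4) = 59/64

Δ: Δ0=-4, Δ1=-2, Δ2=1
row 1: diag=4, rhs=12; c'=1/4, d'=3
row 2: denom=4−1·1/4=15/4; d'=(18−1·3)/(15/4)=4
back: M2=4
back: M1=3−1/4·4=2
M: M0=0, M1=2, M2=4, M3=0
seg 0: a=2, c=M0/2=0, d=(M1−M0)/(6·1)=1/3, b=Δ0−h0·(2M0+M1)/6=-13/3
seg 1: a=-2, c=M1/2=1, d=(M2−M1)/(6·1)=1/3, b=Δ1−h1·(2M1+M2)/6=-10/3
seg 2: a=-4, c=M2/2=2, d=(M3−M2)/(6·1)=-2/3, b=Δ2−h2·(2M2+M3)/6=-1/3
t_q=1/4 → seg 0, τ=1/4; S=2+-13/3·τ+0·τ²+1/3·τ³=59/64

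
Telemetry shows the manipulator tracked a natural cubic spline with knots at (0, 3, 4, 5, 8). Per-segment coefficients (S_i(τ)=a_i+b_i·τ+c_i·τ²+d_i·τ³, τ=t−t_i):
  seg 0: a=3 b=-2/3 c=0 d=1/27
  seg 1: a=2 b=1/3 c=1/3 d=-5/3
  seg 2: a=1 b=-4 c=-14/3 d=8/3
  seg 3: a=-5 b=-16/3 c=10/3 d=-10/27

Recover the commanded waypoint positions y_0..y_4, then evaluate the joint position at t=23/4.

y_0 = S_0(0) = a_0 = 3
y_1 = S_1(0) = a_1 = 2
y_2 = S_2(0) = a_2 = 1
y_3 = S_3(0) = a_3 = -5
y_4 = S_3(3) = -1
t_q=23/4 is in segment 3 (τ=3/4); S_3(τ)=-233/32

y_0=3 y_1=2 y_2=1 y_3=-5 y_4=-1
S(23/4) = -233/32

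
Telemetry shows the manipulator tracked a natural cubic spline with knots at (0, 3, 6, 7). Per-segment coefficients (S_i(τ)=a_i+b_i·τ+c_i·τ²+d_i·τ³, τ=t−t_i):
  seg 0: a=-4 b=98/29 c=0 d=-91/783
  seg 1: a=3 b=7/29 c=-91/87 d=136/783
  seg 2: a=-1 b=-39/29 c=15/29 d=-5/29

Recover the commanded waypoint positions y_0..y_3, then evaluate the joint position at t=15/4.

y_0 = S_0(0) = a_0 = -4
y_1 = S_1(0) = a_1 = 3
y_2 = S_2(0) = a_2 = -1
y_3 = S_2(1) = -2
t_q=15/4 is in segment 1 (τ=3/4); S_1(τ)=1237/464

y_0=-4 y_1=3 y_2=-1 y_3=-2
S(15/4) = 1237/464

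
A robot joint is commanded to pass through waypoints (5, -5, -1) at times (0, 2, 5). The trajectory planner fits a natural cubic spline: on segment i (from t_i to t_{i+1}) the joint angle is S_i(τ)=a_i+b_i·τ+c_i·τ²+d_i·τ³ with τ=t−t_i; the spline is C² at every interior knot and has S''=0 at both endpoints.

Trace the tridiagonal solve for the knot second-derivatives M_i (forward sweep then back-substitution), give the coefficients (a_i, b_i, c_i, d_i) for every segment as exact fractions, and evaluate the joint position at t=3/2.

  seg 0: a=5 b=-94/15 c=0 d=19/60
  seg 1: a=-5 b=-37/15 c=19/10 d=-19/90
S(3/2) = -533/160

Δ: Δ0=-5, Δ1=4/3
row 1: diag=10, rhs=38; c'=3/10, d'=19/5
back: M1=19/5
M: M0=0, M1=19/5, M2=0
seg 0: a=5, c=M0/2=0, d=(M1−M0)/(6·2)=19/60, b=Δ0−h0·(2M0+M1)/6=-94/15
seg 1: a=-5, c=M1/2=19/10, d=(M2−M1)/(6·3)=-19/90, b=Δ1−h1·(2M1+M2)/6=-37/15
t_q=3/2 → seg 0, τ=3/2; S=5+-94/15·τ+0·τ²+19/60·τ³=-533/160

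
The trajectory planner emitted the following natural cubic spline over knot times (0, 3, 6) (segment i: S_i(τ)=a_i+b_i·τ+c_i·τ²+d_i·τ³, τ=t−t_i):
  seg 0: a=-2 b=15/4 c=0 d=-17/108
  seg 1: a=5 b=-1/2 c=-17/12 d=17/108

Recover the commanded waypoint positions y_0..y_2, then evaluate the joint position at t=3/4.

y_0 = S_0(0) = a_0 = -2
y_1 = S_1(0) = a_1 = 5
y_2 = S_1(3) = -5
t_q=3/4 is in segment 0 (τ=3/4); S_0(τ)=191/256

y_0=-2 y_1=5 y_2=-5
S(3/4) = 191/256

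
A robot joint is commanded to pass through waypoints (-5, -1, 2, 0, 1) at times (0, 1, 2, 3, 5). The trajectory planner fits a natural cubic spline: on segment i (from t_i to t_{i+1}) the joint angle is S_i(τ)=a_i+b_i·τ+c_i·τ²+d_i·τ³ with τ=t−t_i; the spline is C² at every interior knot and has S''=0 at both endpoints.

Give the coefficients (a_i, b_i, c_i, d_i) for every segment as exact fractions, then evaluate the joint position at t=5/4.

Δ: Δ0=4, Δ1=3, Δ2=-2, Δ3=1/2
row 1: diag=4, rhs=-6; c'=1/4, d'=-3/2
row 2: denom=4−1·1/4=15/4; d'=(-30−1·-3/2)/(15/4)=-38/5
row 3: denom=6−1·4/15=86/15; d'=(15−1·-38/5)/(86/15)=339/86
back: M3=339/86
back: M2=-38/5−4/15·339/86=-372/43
back: M1=-3/2−1/4·-372/43=57/86
M: M0=0, M1=57/86, M2=-372/43, M3=339/86, M4=0
seg 0: a=-5, c=M0/2=0, d=(M1−M0)/(6·1)=19/172, b=Δ0−h0·(2M0+M1)/6=669/172
seg 1: a=-1, c=M1/2=57/172, d=(M2−M1)/(6·1)=-267/172, b=Δ1−h1·(2M1+M2)/6=363/86
seg 2: a=2, c=M2/2=-186/43, d=(M3−M2)/(6·1)=361/172, b=Δ2−h2·(2M2+M3)/6=39/172
seg 3: a=0, c=M3/2=339/172, d=(M4−M3)/(6·2)=-113/344, b=Δ3−h3·(2M3+M4)/6=-183/86
t_q=5/4 → seg 1, τ=1/4; S=-1+363/86·τ+57/172·τ²+-267/172·τ³=569/11008

  seg 0: a=-5 b=669/172 c=0 d=19/172
  seg 1: a=-1 b=363/86 c=57/172 d=-267/172
  seg 2: a=2 b=39/172 c=-186/43 d=361/172
  seg 3: a=0 b=-183/86 c=339/172 d=-113/344
S(5/4) = 569/11008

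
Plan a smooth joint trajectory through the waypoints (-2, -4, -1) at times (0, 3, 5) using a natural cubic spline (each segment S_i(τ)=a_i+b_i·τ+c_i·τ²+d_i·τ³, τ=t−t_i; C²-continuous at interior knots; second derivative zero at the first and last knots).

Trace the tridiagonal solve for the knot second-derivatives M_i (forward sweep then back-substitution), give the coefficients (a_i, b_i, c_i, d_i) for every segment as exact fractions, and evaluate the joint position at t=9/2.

  seg 0: a=-2 b=-79/60 c=0 d=13/180
  seg 1: a=-4 b=19/30 c=13/20 d=-13/120
S(9/2) = -125/64

Δ: Δ0=-2/3, Δ1=3/2
row 1: diag=10, rhs=13; c'=1/5, d'=13/10
back: M1=13/10
M: M0=0, M1=13/10, M2=0
seg 0: a=-2, c=M0/2=0, d=(M1−M0)/(6·3)=13/180, b=Δ0−h0·(2M0+M1)/6=-79/60
seg 1: a=-4, c=M1/2=13/20, d=(M2−M1)/(6·2)=-13/120, b=Δ1−h1·(2M1+M2)/6=19/30
t_q=9/2 → seg 1, τ=3/2; S=-4+19/30·τ+13/20·τ²+-13/120·τ³=-125/64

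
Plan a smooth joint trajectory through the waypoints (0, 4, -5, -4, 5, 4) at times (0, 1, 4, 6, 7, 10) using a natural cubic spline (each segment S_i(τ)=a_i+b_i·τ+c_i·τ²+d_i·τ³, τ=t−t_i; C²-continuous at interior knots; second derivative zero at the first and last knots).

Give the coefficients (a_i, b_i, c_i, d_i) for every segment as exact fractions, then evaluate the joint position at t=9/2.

  seg 0: a=0 b=30839/6162 c=0 d=-6191/6162
  seg 1: a=4 b=6133/3081 c=-6191/2054 d=24967/55458
  seg 2: a=-5 b=-1867/474 c=3197/3081 d=3641/6162
  seg 3: a=-4 b=14999/2054 c=14120/3081 d=-17779/6162
  seg 4: a=5 b=24070/3081 c=-25097/6162 d=25097/55458
S(9/2) = -109045/16432

Δ: Δ0=4, Δ1=-3, Δ2=1/2, Δ3=9, Δ4=-1/3
row 1: diag=8, rhs=-42; c'=3/8, d'=-21/4
row 2: denom=10−3·3/8=71/8; d'=(21−3·-21/4)/(71/8)=294/71
row 3: denom=6−2·16/71=394/71; d'=(51−2·294/71)/(394/71)=3033/394
row 4: denom=8−1·71/394=3081/394; d'=(-56−1·3033/394)/(3081/394)=-25097/3081
back: M4=-25097/3081
back: M3=3033/394−71/394·-25097/3081=28240/3081
back: M2=294/71−16/71·28240/3081=6394/3081
back: M1=-21/4−3/8·6394/3081=-6191/1027
M: M0=0, M1=-6191/1027, M2=6394/3081, M3=28240/3081, M4=-25097/3081, M5=0
seg 0: a=0, c=M0/2=0, d=(M1−M0)/(6·1)=-6191/6162, b=Δ0−h0·(2M0+M1)/6=30839/6162
seg 1: a=4, c=M1/2=-6191/2054, d=(M2−M1)/(6·3)=24967/55458, b=Δ1−h1·(2M1+M2)/6=6133/3081
seg 2: a=-5, c=M2/2=3197/3081, d=(M3−M2)/(6·2)=3641/6162, b=Δ2−h2·(2M2+M3)/6=-1867/474
seg 3: a=-4, c=M3/2=14120/3081, d=(M4−M3)/(6·1)=-17779/6162, b=Δ3−h3·(2M3+M4)/6=14999/2054
seg 4: a=5, c=M4/2=-25097/6162, d=(M5−M4)/(6·3)=25097/55458, b=Δ4−h4·(2M4+M5)/6=24070/3081
t_q=9/2 → seg 2, τ=1/2; S=-5+-1867/474·τ+3197/3081·τ²+3641/6162·τ³=-109045/16432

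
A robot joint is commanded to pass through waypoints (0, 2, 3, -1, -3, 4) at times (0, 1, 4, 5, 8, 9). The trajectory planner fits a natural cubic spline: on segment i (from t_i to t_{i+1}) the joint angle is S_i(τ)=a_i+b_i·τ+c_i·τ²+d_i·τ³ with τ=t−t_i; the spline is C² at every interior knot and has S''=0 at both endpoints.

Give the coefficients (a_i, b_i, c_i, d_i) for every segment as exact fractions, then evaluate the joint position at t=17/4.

Δ: Δ0=2, Δ1=1/3, Δ2=-4, Δ3=-2/3, Δ4=7
row 1: diag=8, rhs=-10; c'=3/8, d'=-5/4
row 2: denom=8−3·3/8=55/8; d'=(-26−3·-5/4)/(55/8)=-178/55
row 3: denom=8−1·8/55=432/55; d'=(20−1·-178/55)/(432/55)=71/24
row 4: denom=8−3·55/144=329/48; d'=(46−3·71/24)/(329/48)=1782/329
back: M4=1782/329
back: M3=71/24−55/144·1782/329=878/987
back: M2=-178/55−8/55·878/987=-3322/987
back: M1=-5/4−3/8·-3322/987=4/329
M: M0=0, M1=4/329, M2=-3322/987, M3=878/987, M4=1782/329, M5=0
seg 0: a=0, c=M0/2=0, d=(M1−M0)/(6·1)=2/987, b=Δ0−h0·(2M0+M1)/6=1972/987
seg 1: a=2, c=M1/2=2/329, d=(M2−M1)/(6·3)=-1667/8883, b=Δ1−h1·(2M1+M2)/6=1978/987
seg 2: a=3, c=M2/2=-1661/987, d=(M3−M2)/(6·1)=100/141, b=Δ2−h2·(2M2+M3)/6=-2987/987
seg 3: a=-1, c=M3/2=439/987, d=(M4−M3)/(6·3)=2234/8883, b=Δ3−h3·(2M3+M4)/6=-1403/329
seg 4: a=-3, c=M4/2=891/329, d=(M5−M4)/(6·1)=-297/329, b=Δ4−h4·(2M4+M5)/6=1709/329
t_q=17/4 → seg 2, τ=1/4; S=3+-2987/987·τ+-1661/987·τ²+100/141·τ³=5657/2632

  seg 0: a=0 b=1972/987 c=0 d=2/987
  seg 1: a=2 b=1978/987 c=2/329 d=-1667/8883
  seg 2: a=3 b=-2987/987 c=-1661/987 d=100/141
  seg 3: a=-1 b=-1403/329 c=439/987 d=2234/8883
  seg 4: a=-3 b=1709/329 c=891/329 d=-297/329
S(17/4) = 5657/2632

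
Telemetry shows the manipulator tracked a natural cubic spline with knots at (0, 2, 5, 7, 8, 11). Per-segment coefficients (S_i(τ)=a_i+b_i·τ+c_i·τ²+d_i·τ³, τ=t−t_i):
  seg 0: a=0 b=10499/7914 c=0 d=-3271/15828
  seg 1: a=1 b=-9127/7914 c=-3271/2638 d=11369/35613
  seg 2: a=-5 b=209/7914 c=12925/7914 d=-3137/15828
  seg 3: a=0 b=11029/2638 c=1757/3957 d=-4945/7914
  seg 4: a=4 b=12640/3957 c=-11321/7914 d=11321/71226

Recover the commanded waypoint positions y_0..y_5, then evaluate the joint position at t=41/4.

y_0 = S_0(0) = a_0 = 0
y_1 = S_1(0) = a_1 = 1
y_2 = S_2(0) = a_2 = -5
y_3 = S_3(0) = a_3 = 0
y_4 = S_4(0) = a_4 = 4
y_5 = S_4(3) = 5
t_q=41/4 is in segment 4 (τ=9/4); S_4(τ)=971767/168832

y_0=0 y_1=1 y_2=-5 y_3=0 y_4=4 y_5=5
S(41/4) = 971767/168832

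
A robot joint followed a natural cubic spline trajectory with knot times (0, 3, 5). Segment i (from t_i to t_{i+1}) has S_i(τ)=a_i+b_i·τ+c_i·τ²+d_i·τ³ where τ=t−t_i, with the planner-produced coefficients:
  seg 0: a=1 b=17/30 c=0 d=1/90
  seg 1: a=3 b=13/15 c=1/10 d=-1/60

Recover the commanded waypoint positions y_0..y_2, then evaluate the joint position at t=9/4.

y_0 = S_0(0) = a_0 = 1
y_1 = S_1(0) = a_1 = 3
y_2 = S_1(2) = 5
t_q=9/4 is in segment 0 (τ=9/4); S_0(τ)=1537/640

y_0=1 y_1=3 y_2=5
S(9/4) = 1537/640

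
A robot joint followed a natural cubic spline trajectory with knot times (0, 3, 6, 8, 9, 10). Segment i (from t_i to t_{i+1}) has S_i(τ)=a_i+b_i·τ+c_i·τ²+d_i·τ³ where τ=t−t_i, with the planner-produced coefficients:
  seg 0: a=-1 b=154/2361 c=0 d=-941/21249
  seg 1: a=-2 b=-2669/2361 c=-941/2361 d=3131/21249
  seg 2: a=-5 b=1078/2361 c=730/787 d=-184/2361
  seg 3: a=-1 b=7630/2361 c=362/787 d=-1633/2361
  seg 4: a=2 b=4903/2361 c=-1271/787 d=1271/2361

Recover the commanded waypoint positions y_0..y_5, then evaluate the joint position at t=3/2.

y_0 = S_0(0) = a_0 = -1
y_1 = S_1(0) = a_1 = -2
y_2 = S_2(0) = a_2 = -5
y_3 = S_3(0) = a_3 = -1
y_4 = S_4(0) = a_4 = 2
y_5 = S_4(1) = 3
t_q=3/2 is in segment 0 (τ=3/2); S_0(τ)=-6621/6296

y_0=-1 y_1=-2 y_2=-5 y_3=-1 y_4=2 y_5=3
S(3/2) = -6621/6296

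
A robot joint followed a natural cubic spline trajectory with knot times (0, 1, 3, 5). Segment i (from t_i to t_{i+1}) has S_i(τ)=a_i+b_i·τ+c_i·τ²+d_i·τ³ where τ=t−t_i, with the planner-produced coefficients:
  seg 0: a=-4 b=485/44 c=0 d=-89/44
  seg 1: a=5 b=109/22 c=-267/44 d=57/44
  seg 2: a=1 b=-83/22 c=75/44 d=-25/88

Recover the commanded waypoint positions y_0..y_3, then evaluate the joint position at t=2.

y_0 = S_0(0) = a_0 = -4
y_1 = S_1(0) = a_1 = 5
y_2 = S_2(0) = a_2 = 1
y_3 = S_2(2) = -2
t_q=2 is in segment 1 (τ=1); S_1(τ)=57/11

y_0=-4 y_1=5 y_2=1 y_3=-2
S(2) = 57/11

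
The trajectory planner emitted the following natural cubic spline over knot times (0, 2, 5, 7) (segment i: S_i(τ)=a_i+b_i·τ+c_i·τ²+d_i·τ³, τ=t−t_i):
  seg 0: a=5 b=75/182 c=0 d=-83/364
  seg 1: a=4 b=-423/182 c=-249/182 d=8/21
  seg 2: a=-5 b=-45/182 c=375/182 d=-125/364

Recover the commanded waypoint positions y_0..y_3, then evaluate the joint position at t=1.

y_0=5 y_1=4 y_2=-5 y_3=0
S(1) = 1887/364

y_0 = S_0(0) = a_0 = 5
y_1 = S_1(0) = a_1 = 4
y_2 = S_2(0) = a_2 = -5
y_3 = S_2(2) = 0
t_q=1 is in segment 0 (τ=1); S_0(τ)=1887/364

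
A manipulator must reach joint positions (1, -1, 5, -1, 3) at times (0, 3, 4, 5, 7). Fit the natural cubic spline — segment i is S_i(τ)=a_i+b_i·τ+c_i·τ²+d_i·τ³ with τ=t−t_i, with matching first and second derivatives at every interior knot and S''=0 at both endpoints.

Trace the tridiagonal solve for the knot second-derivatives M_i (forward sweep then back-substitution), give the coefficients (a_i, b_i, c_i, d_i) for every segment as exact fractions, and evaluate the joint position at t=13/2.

Δ: Δ0=-2/3, Δ1=6, Δ2=-6, Δ3=2
row 1: diag=8, rhs=40; c'=1/8, d'=5
row 2: denom=4−1·1/8=31/8; d'=(-72−1·5)/(31/8)=-616/31
row 3: denom=6−1·8/31=178/31; d'=(48−1·-616/31)/(178/31)=1052/89
back: M3=1052/89
back: M2=-616/31−8/31·1052/89=-2040/89
back: M1=5−1/8·-2040/89=700/89
M: M0=0, M1=700/89, M2=-2040/89, M3=1052/89, M4=0
seg 0: a=1, c=M0/2=0, d=(M1−M0)/(6·3)=350/801, b=Δ0−h0·(2M0+M1)/6=-1228/267
seg 1: a=-1, c=M1/2=350/89, d=(M2−M1)/(6·1)=-1370/267, b=Δ1−h1·(2M1+M2)/6=1922/267
seg 2: a=5, c=M2/2=-1020/89, d=(M3−M2)/(6·1)=1546/267, b=Δ2−h2·(2M2+M3)/6=-88/267
seg 3: a=-1, c=M3/2=526/89, d=(M4−M3)/(6·2)=-263/267, b=Δ3−h3·(2M3+M4)/6=-1570/267
t_q=13/2 → seg 3, τ=3/2; S=-1+-1570/267·τ+526/89·τ²+-263/267·τ³=109/712

  seg 0: a=1 b=-1228/267 c=0 d=350/801
  seg 1: a=-1 b=1922/267 c=350/89 d=-1370/267
  seg 2: a=5 b=-88/267 c=-1020/89 d=1546/267
  seg 3: a=-1 b=-1570/267 c=526/89 d=-263/267
S(13/2) = 109/712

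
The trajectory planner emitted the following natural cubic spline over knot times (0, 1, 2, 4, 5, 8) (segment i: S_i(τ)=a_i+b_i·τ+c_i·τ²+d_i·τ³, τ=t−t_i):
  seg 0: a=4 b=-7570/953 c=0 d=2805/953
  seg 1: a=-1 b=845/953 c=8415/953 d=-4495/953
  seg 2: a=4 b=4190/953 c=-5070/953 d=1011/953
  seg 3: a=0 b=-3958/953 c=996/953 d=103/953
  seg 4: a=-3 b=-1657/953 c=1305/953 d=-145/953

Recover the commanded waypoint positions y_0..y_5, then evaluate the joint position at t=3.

y_0 = S_0(0) = a_0 = 4
y_1 = S_1(0) = a_1 = -1
y_2 = S_2(0) = a_2 = 4
y_3 = S_3(0) = a_3 = 0
y_4 = S_4(0) = a_4 = -3
y_5 = S_4(3) = 0
t_q=3 is in segment 2 (τ=1); S_2(τ)=3943/953

y_0=4 y_1=-1 y_2=4 y_3=0 y_4=-3 y_5=0
S(3) = 3943/953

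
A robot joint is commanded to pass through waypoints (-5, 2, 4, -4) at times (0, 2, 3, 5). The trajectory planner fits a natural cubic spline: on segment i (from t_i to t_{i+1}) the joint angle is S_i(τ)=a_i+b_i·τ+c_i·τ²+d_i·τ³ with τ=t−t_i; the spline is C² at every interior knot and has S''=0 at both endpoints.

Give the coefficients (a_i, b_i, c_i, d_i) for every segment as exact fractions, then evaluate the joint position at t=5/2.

Δ: Δ0=7/2, Δ1=2, Δ2=-4
row 1: diag=6, rhs=-9; c'=1/6, d'=-3/2
row 2: denom=6−1·1/6=35/6; d'=(-36−1·-3/2)/(35/6)=-207/35
back: M2=-207/35
back: M1=-3/2−1/6·-207/35=-18/35
M: M0=0, M1=-18/35, M2=-207/35, M3=0
seg 0: a=-5, c=M0/2=0, d=(M1−M0)/(6·2)=-3/70, b=Δ0−h0·(2M0+M1)/6=257/70
seg 1: a=2, c=M1/2=-9/35, d=(M2−M1)/(6·1)=-9/10, b=Δ1−h1·(2M1+M2)/6=221/70
seg 2: a=4, c=M2/2=-207/70, d=(M3−M2)/(6·2)=69/140, b=Δ2−h2·(2M2+M3)/6=-2/35
t_q=5/2 → seg 1, τ=1/2; S=2+221/70·τ+-9/35·τ²+-9/10·τ³=381/112

  seg 0: a=-5 b=257/70 c=0 d=-3/70
  seg 1: a=2 b=221/70 c=-9/35 d=-9/10
  seg 2: a=4 b=-2/35 c=-207/70 d=69/140
S(5/2) = 381/112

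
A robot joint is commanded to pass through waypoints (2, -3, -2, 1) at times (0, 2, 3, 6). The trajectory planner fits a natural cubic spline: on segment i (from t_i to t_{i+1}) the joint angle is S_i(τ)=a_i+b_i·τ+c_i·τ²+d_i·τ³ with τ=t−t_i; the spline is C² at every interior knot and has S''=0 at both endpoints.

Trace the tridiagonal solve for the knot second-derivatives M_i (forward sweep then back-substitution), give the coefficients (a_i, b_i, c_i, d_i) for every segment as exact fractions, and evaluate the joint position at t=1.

Δ: Δ0=-5/2, Δ1=1, Δ2=1
row 1: diag=6, rhs=21; c'=1/6, d'=7/2
row 2: denom=8−1·1/6=47/6; d'=(0−1·7/2)/(47/6)=-21/47
back: M2=-21/47
back: M1=7/2−1/6·-21/47=168/47
M: M0=0, M1=168/47, M2=-21/47, M3=0
seg 0: a=2, c=M0/2=0, d=(M1−M0)/(6·2)=14/47, b=Δ0−h0·(2M0+M1)/6=-347/94
seg 1: a=-3, c=M1/2=84/47, d=(M2−M1)/(6·1)=-63/94, b=Δ1−h1·(2M1+M2)/6=-11/94
seg 2: a=-2, c=M2/2=-21/94, d=(M3−M2)/(6·3)=7/282, b=Δ2−h2·(2M2+M3)/6=68/47
t_q=1 → seg 0, τ=1; S=2+-347/94·τ+0·τ²+14/47·τ³=-131/94

  seg 0: a=2 b=-347/94 c=0 d=14/47
  seg 1: a=-3 b=-11/94 c=84/47 d=-63/94
  seg 2: a=-2 b=68/47 c=-21/94 d=7/282
S(1) = -131/94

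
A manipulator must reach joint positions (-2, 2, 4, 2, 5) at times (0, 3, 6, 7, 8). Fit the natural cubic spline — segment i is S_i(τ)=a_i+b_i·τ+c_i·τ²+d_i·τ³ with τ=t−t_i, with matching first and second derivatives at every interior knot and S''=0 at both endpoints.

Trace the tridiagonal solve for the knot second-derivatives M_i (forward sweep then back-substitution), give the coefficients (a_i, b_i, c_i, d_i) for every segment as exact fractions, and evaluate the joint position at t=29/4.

Δ: Δ0=4/3, Δ1=2/3, Δ2=-2, Δ3=3
row 1: diag=12, rhs=-4; c'=1/4, d'=-1/3
row 2: denom=8−3·1/4=29/4; d'=(-16−3·-1/3)/(29/4)=-60/29
row 3: denom=4−1·4/29=112/29; d'=(30−1·-60/29)/(112/29)=465/56
back: M3=465/56
back: M2=-60/29−4/29·465/56=-45/14
back: M1=-1/3−1/4·-45/14=79/168
M: M0=0, M1=79/168, M2=-45/14, M3=465/56, M4=0
seg 0: a=-2, c=M0/2=0, d=(M1−M0)/(6·3)=79/3024, b=Δ0−h0·(2M0+M1)/6=123/112
seg 1: a=2, c=M1/2=79/336, d=(M2−M1)/(6·3)=-619/3024, b=Δ1−h1·(2M1+M2)/6=101/56
seg 2: a=4, c=M2/2=-45/28, d=(M3−M2)/(6·1)=215/112, b=Δ2−h2·(2M2+M3)/6=-37/16
seg 3: a=2, c=M3/2=465/112, d=(M4−M3)/(6·1)=-155/112, b=Δ3−h3·(2M3+M4)/6=13/56
t_q=29/4 → seg 3, τ=1/4; S=2+13/56·τ+465/112·τ²+-155/112·τ³=2351/1024

  seg 0: a=-2 b=123/112 c=0 d=79/3024
  seg 1: a=2 b=101/56 c=79/336 d=-619/3024
  seg 2: a=4 b=-37/16 c=-45/28 d=215/112
  seg 3: a=2 b=13/56 c=465/112 d=-155/112
S(29/4) = 2351/1024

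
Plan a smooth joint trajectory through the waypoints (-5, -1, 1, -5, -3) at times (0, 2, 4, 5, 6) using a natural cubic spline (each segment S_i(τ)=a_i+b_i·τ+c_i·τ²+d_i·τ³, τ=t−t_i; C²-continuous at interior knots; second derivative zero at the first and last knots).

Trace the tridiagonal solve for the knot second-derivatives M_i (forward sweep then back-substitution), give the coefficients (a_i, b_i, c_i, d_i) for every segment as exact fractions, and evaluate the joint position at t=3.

  seg 0: a=-5 b=17/12 c=0 d=7/48
  seg 1: a=-1 b=19/6 c=7/8 d=-47/48
  seg 2: a=1 b=-61/12 c=-5 d=49/12
  seg 3: a=-5 b=-17/6 c=29/4 d=-29/12
S(3) = 33/16

Δ: Δ0=2, Δ1=1, Δ2=-6, Δ3=2
row 1: diag=8, rhs=-6; c'=1/4, d'=-3/4
row 2: denom=6−2·1/4=11/2; d'=(-42−2·-3/4)/(11/2)=-81/11
row 3: denom=4−1·2/11=42/11; d'=(48−1·-81/11)/(42/11)=29/2
back: M3=29/2
back: M2=-81/11−2/11·29/2=-10
back: M1=-3/4−1/4·-10=7/4
M: M0=0, M1=7/4, M2=-10, M3=29/2, M4=0
seg 0: a=-5, c=M0/2=0, d=(M1−M0)/(6·2)=7/48, b=Δ0−h0·(2M0+M1)/6=17/12
seg 1: a=-1, c=M1/2=7/8, d=(M2−M1)/(6·2)=-47/48, b=Δ1−h1·(2M1+M2)/6=19/6
seg 2: a=1, c=M2/2=-5, d=(M3−M2)/(6·1)=49/12, b=Δ2−h2·(2M2+M3)/6=-61/12
seg 3: a=-5, c=M3/2=29/4, d=(M4−M3)/(6·1)=-29/12, b=Δ3−h3·(2M3+M4)/6=-17/6
t_q=3 → seg 1, τ=1; S=-1+19/6·τ+7/8·τ²+-47/48·τ³=33/16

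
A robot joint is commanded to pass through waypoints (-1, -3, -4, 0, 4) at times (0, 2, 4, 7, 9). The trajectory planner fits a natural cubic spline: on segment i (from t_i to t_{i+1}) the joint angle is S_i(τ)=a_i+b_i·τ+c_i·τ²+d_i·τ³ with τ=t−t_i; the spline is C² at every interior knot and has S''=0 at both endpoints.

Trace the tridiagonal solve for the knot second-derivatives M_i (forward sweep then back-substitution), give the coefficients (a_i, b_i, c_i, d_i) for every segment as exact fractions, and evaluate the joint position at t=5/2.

  seg 0: a=-1 b=-2141/2064 c=0 d=77/8256
  seg 1: a=-3 b=-955/1032 c=77/1376 d=647/8256
  seg 2: a=-4 b=493/2064 c=181/344 d=-37/688
  seg 3: a=0 b=1003/516 c=29/688 d=-29/4128
S(5/2) = -75711/22016

Δ: Δ0=-1, Δ1=-1/2, Δ2=4/3, Δ3=2
row 1: diag=8, rhs=3; c'=1/4, d'=3/8
row 2: denom=10−2·1/4=19/2; d'=(11−2·3/8)/(19/2)=41/38
row 3: denom=10−3·6/19=172/19; d'=(4−3·41/38)/(172/19)=29/344
back: M3=29/344
back: M2=41/38−6/19·29/344=181/172
back: M1=3/8−1/4·181/172=77/688
M: M0=0, M1=77/688, M2=181/172, M3=29/344, M4=0
seg 0: a=-1, c=M0/2=0, d=(M1−M0)/(6·2)=77/8256, b=Δ0−h0·(2M0+M1)/6=-2141/2064
seg 1: a=-3, c=M1/2=77/1376, d=(M2−M1)/(6·2)=647/8256, b=Δ1−h1·(2M1+M2)/6=-955/1032
seg 2: a=-4, c=M2/2=181/344, d=(M3−M2)/(6·3)=-37/688, b=Δ2−h2·(2M2+M3)/6=493/2064
seg 3: a=0, c=M3/2=29/688, d=(M4−M3)/(6·2)=-29/4128, b=Δ3−h3·(2M3+M4)/6=1003/516
t_q=5/2 → seg 1, τ=1/2; S=-3+-955/1032·τ+77/1376·τ²+647/8256·τ³=-75711/22016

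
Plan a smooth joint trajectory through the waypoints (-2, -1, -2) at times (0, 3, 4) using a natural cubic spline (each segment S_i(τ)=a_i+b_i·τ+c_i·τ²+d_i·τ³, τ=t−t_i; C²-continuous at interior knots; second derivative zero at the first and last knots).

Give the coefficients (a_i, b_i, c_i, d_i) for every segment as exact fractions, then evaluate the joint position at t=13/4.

  seg 0: a=-2 b=5/6 c=0 d=-1/18
  seg 1: a=-1 b=-2/3 c=-1/2 d=1/6
S(13/4) = -153/128

Δ: Δ0=1/3, Δ1=-1
row 1: diag=8, rhs=-8; c'=1/8, d'=-1
back: M1=-1
M: M0=0, M1=-1, M2=0
seg 0: a=-2, c=M0/2=0, d=(M1−M0)/(6·3)=-1/18, b=Δ0−h0·(2M0+M1)/6=5/6
seg 1: a=-1, c=M1/2=-1/2, d=(M2−M1)/(6·1)=1/6, b=Δ1−h1·(2M1+M2)/6=-2/3
t_q=13/4 → seg 1, τ=1/4; S=-1+-2/3·τ+-1/2·τ²+1/6·τ³=-153/128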